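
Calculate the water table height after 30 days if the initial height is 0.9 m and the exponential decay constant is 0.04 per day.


m = m0 * exp(-k*t)
m = 0.9 * exp(-0.04 * 30)
m = 0.9 * exp(-1.2000)

0.2711 m


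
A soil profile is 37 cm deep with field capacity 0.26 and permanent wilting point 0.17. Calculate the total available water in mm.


AWC = (FC - PWP) * d * 10
AWC = (0.26 - 0.17) * 37 * 10
AWC = 0.0900 * 37 * 10

33.3000 mm


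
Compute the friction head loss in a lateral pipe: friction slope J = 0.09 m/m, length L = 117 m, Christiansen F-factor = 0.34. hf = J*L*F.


hf = J * L * F = 0.09 * 117 * 0.34 = 3.5802 m

3.5802 m


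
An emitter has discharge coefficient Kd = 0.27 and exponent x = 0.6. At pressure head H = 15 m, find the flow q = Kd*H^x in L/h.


q = Kd * H^x = 0.27 * 15^0.6 = 0.27 * 5.077556

1.3709 L/h


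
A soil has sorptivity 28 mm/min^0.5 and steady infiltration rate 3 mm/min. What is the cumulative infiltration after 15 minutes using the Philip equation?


F = S*sqrt(t) + A*t
F = 28*sqrt(15) + 3*15
F = 28*3.872983 + 45

153.4435 mm


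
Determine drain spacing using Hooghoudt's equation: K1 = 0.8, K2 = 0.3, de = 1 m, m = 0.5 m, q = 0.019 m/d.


S^2 = 8*K2*de*m/q + 4*K1*m^2/q
S^2 = 8*0.3*1*0.5/0.019 + 4*0.8*0.5^2/0.019
S = sqrt(105.2632)

10.2598 m


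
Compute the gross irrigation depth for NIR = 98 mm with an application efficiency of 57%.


Ea = 57% = 0.57
GID = NIR / Ea = 98 / 0.57 = 171.9298 mm

171.9298 mm


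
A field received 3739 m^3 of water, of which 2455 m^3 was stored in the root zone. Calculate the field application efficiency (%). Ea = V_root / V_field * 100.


Ea = V_root / V_field * 100 = 2455 / 3739 * 100 = 65.6593%

65.6593 %


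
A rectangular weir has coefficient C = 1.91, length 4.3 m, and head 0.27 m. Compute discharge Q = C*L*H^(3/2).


Q = C * L * H^(3/2) = 1.91 * 4.3 * 0.27^1.5 = 1.91 * 4.3 * 0.140296

1.1523 m^3/s


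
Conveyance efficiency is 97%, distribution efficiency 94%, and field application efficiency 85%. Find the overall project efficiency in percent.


Ec = 0.97, Eb = 0.94, Ea = 0.85
E = 0.97 * 0.94 * 0.85 * 100 = 77.5030%

77.5030 %


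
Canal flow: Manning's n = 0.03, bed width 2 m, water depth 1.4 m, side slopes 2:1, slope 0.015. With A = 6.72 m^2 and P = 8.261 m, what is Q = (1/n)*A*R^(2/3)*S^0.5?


R = A/P = 6.72/8.261 = 0.813461
Q = (1/0.03) * 6.72 * 0.813461^(2/3) * 0.015^0.5

23.9066 m^3/s


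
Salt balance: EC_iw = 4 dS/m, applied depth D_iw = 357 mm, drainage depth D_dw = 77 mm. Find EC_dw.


EC_dw = EC_iw * D_iw / D_dw
EC_dw = 4 * 357 / 77
EC_dw = 1428 / 77

18.5455 dS/m


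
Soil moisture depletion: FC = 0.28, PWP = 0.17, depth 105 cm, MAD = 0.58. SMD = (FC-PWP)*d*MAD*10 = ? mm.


SMD = (FC - PWP) * d * MAD * 10
SMD = (0.28 - 0.17) * 105 * 0.58 * 10
SMD = 0.1100 * 105 * 0.58 * 10

66.9900 mm


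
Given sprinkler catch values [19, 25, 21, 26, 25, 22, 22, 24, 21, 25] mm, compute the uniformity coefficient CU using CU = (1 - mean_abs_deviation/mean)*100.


mean = 23.000000 mm
MAD = 2.000000 mm
CU = (1 - 2.000000/23.000000)*100

91.3043 %


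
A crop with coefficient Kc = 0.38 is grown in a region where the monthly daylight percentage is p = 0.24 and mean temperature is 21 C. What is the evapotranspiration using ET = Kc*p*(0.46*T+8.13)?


ET = Kc * p * (0.46*T + 8.13)
ET = 0.38 * 0.24 * (0.46*21 + 8.13)
ET = 0.38 * 0.24 * 17.7900

1.6224 mm/day


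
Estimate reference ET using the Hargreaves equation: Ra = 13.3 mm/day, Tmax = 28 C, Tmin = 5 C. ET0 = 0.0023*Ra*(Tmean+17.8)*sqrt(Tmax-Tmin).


Tmean = (Tmax + Tmin)/2 = (28 + 5)/2 = 16.5
ET0 = 0.0023 * 13.3 * (16.5 + 17.8) * sqrt(28 - 5)
ET0 = 0.0023 * 13.3 * 34.3 * 4.795832

5.0320 mm/day


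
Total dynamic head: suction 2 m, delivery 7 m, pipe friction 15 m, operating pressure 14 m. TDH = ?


TDH = Hs + Hd + hf + Hp = 2 + 7 + 15 + 14 = 38

38 m


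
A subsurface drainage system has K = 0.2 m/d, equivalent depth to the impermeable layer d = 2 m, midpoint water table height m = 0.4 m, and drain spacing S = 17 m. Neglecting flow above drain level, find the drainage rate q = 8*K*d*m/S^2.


q = 8*K*d*m/S^2
q = 8*0.2*2*0.4/17^2
q = 1.2800 / 289

0.0044 m/d


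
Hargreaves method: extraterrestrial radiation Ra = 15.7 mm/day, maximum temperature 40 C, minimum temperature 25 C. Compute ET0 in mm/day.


Tmean = (Tmax + Tmin)/2 = (40 + 25)/2 = 32.5
ET0 = 0.0023 * 15.7 * (32.5 + 17.8) * sqrt(40 - 25)
ET0 = 0.0023 * 15.7 * 50.3 * 3.872983

7.0346 mm/day


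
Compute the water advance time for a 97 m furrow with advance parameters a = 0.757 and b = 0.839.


t = (L/a)^(1/b)
t = (97/0.757)^(1/0.839)
t = 128.137384^(1/0.839)

325.1835 min


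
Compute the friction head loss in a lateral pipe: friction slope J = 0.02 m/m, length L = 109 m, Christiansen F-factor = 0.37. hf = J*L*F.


hf = J * L * F = 0.02 * 109 * 0.37 = 0.8066 m

0.8066 m


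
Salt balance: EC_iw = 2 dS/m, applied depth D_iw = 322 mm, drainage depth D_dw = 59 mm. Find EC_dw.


EC_dw = EC_iw * D_iw / D_dw
EC_dw = 2 * 322 / 59
EC_dw = 644 / 59

10.9153 dS/m


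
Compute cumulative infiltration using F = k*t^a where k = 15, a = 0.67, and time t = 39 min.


F = k * t^a = 15 * 39^0.67
F = 15 * 11.641616

174.6242 mm


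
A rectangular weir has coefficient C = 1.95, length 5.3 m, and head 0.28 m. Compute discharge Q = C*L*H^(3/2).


Q = C * L * H^(3/2) = 1.95 * 5.3 * 0.28^1.5 = 1.95 * 5.3 * 0.148162

1.5313 m^3/s


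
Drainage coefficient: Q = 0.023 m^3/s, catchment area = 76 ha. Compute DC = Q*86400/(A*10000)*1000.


DC = Q * 86400 / (A * 10000) * 1000
DC = 0.023 * 86400 / (76 * 10000) * 1000
DC = 1987200.0000 / 760000

2.6147 mm/day


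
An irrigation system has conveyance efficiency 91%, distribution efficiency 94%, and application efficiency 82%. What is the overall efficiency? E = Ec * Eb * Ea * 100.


Ec = 0.91, Eb = 0.94, Ea = 0.82
E = 0.91 * 0.94 * 0.82 * 100 = 70.1428%

70.1428 %


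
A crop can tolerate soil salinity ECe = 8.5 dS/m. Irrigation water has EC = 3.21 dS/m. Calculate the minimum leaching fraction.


LR = ECiw / (5*ECe - ECiw)
LR = 3.21 / (5*8.5 - 3.21)
LR = 3.21 / 39.2900

0.0817


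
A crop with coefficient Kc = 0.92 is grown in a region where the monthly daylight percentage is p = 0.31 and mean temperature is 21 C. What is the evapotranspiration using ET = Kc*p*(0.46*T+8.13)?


ET = Kc * p * (0.46*T + 8.13)
ET = 0.92 * 0.31 * (0.46*21 + 8.13)
ET = 0.92 * 0.31 * 17.7900

5.0737 mm/day


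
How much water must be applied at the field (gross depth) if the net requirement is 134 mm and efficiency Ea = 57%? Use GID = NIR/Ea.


Ea = 57% = 0.57
GID = NIR / Ea = 134 / 0.57 = 235.0877 mm

235.0877 mm


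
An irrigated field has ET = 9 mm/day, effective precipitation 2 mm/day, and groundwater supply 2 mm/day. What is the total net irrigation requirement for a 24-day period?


Daily deficit = ET - Pe - GW = 9 - 2 - 2 = 5 mm/day
NIR = 5 * 24 = 120 mm

120.0000 mm


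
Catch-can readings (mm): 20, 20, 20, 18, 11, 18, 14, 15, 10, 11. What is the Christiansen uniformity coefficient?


mean = 15.700000 mm
MAD = 3.500000 mm
CU = (1 - 3.500000/15.700000)*100

77.7070 %


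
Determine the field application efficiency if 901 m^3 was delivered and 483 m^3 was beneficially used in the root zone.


Ea = V_root / V_field * 100 = 483 / 901 * 100 = 53.6071%

53.6071 %


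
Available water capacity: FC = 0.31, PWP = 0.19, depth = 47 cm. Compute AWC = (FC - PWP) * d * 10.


AWC = (FC - PWP) * d * 10
AWC = (0.31 - 0.19) * 47 * 10
AWC = 0.1200 * 47 * 10

56.4000 mm


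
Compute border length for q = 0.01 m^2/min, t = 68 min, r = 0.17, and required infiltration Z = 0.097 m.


L = q*t/((1+r)*Z)
L = 0.01*68/((1+0.17)*0.097)
L = 0.68/0.11349

5.9917 m


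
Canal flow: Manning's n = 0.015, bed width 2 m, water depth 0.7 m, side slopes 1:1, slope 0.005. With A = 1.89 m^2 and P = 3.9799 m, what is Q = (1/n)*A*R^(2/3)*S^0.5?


R = A/P = 1.89/3.9799 = 0.474886
Q = (1/0.015) * 1.89 * 0.474886^(2/3) * 0.005^0.5

5.4231 m^3/s


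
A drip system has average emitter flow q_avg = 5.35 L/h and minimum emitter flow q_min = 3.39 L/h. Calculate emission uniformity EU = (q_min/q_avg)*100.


EU = (q_min/q_avg)*100 = (3.39/5.35)*100 = 63.3645%

63.3645 %


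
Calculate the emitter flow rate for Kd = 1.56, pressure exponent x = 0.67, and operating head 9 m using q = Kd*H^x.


q = Kd * H^x = 1.56 * 9^0.67 = 1.56 * 4.358555

6.7993 L/h


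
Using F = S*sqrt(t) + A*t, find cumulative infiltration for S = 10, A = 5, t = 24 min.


F = S*sqrt(t) + A*t
F = 10*sqrt(24) + 5*24
F = 10*4.898979 + 120

168.9898 mm


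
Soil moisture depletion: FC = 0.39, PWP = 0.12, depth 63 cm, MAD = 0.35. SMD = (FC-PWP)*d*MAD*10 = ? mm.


SMD = (FC - PWP) * d * MAD * 10
SMD = (0.39 - 0.12) * 63 * 0.35 * 10
SMD = 0.2700 * 63 * 0.35 * 10

59.5350 mm


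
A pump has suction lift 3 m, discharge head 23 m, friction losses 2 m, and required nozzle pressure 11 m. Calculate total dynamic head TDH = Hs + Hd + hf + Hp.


TDH = Hs + Hd + hf + Hp = 3 + 23 + 2 + 11 = 39

39 m


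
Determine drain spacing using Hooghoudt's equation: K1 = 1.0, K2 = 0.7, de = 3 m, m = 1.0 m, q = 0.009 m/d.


S^2 = 8*K2*de*m/q + 4*K1*m^2/q
S^2 = 8*0.7*3*1.0/0.009 + 4*1.0*1.0^2/0.009
S = sqrt(2311.1111)

48.0740 m


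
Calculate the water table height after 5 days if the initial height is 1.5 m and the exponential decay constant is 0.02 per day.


m = m0 * exp(-k*t)
m = 1.5 * exp(-0.02 * 5)
m = 1.5 * exp(-0.1000)

1.3573 m


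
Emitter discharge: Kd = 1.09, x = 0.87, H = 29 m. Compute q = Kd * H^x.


q = Kd * H^x = 1.09 * 29^0.87 = 1.09 * 18.719156

20.4039 L/h


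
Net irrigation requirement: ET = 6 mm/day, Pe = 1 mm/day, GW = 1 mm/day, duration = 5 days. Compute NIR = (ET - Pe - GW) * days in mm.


Daily deficit = ET - Pe - GW = 6 - 1 - 1 = 4 mm/day
NIR = 4 * 5 = 20 mm

20.0000 mm


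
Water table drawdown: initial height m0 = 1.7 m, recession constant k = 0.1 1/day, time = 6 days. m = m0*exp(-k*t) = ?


m = m0 * exp(-k*t)
m = 1.7 * exp(-0.1 * 6)
m = 1.7 * exp(-0.6000)

0.9330 m


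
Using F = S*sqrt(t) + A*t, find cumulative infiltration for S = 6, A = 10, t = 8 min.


F = S*sqrt(t) + A*t
F = 6*sqrt(8) + 10*8
F = 6*2.828427 + 80

96.9706 mm


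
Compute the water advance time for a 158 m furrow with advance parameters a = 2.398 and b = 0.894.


t = (L/a)^(1/b)
t = (158/2.398)^(1/0.894)
t = 65.888240^(1/0.894)

108.2582 min


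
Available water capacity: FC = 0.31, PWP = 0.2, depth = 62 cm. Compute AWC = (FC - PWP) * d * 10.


AWC = (FC - PWP) * d * 10
AWC = (0.31 - 0.2) * 62 * 10
AWC = 0.1100 * 62 * 10

68.2000 mm


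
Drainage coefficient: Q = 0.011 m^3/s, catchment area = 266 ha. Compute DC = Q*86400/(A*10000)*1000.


DC = Q * 86400 / (A * 10000) * 1000
DC = 0.011 * 86400 / (266 * 10000) * 1000
DC = 950400.0000 / 2660000

0.3573 mm/day


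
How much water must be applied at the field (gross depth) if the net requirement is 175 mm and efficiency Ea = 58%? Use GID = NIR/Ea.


Ea = 58% = 0.58
GID = NIR / Ea = 175 / 0.58 = 301.7241 mm

301.7241 mm


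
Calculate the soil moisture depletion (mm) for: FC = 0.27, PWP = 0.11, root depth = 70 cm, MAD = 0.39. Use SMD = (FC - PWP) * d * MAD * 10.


SMD = (FC - PWP) * d * MAD * 10
SMD = (0.27 - 0.11) * 70 * 0.39 * 10
SMD = 0.1600 * 70 * 0.39 * 10

43.6800 mm


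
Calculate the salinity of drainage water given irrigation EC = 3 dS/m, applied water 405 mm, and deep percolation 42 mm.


EC_dw = EC_iw * D_iw / D_dw
EC_dw = 3 * 405 / 42
EC_dw = 1215 / 42

28.9286 dS/m


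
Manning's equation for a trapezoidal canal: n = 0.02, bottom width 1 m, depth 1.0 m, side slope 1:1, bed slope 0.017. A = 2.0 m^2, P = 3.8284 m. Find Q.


R = A/P = 2.0/3.8284 = 0.522411
Q = (1/0.02) * 2.0 * 0.522411^(2/3) * 0.017^0.5

8.4573 m^3/s


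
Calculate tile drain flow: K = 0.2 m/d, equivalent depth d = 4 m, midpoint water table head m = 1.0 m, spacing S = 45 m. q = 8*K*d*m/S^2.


q = 8*K*d*m/S^2
q = 8*0.2*4*1.0/45^2
q = 6.4000 / 2025

0.0032 m/d


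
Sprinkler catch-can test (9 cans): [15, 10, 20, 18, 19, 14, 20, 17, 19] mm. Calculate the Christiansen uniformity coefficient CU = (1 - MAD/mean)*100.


mean = 16.888889 mm
MAD = 2.592593 mm
CU = (1 - 2.592593/16.888889)*100

84.6491 %


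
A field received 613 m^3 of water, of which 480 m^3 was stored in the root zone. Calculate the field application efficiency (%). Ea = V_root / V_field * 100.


Ea = V_root / V_field * 100 = 480 / 613 * 100 = 78.3034%

78.3034 %


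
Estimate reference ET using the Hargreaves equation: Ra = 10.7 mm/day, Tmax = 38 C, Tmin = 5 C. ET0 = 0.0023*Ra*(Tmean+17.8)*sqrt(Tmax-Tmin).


Tmean = (Tmax + Tmin)/2 = (38 + 5)/2 = 21.5
ET0 = 0.0023 * 10.7 * (21.5 + 17.8) * sqrt(38 - 5)
ET0 = 0.0023 * 10.7 * 39.3 * 5.744563

5.5560 mm/day


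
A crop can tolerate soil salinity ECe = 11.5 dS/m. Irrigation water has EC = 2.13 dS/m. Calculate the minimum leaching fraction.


LR = ECiw / (5*ECe - ECiw)
LR = 2.13 / (5*11.5 - 2.13)
LR = 2.13 / 55.3700

0.0385


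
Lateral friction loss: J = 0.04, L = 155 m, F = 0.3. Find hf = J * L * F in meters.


hf = J * L * F = 0.04 * 155 * 0.3 = 1.8600 m

1.8600 m


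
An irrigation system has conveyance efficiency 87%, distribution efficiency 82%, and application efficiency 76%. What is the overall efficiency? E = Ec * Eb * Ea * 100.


Ec = 0.87, Eb = 0.82, Ea = 0.76
E = 0.87 * 0.82 * 0.76 * 100 = 54.2184%

54.2184 %


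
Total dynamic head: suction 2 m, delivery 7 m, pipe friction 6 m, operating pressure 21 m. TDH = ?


TDH = Hs + Hd + hf + Hp = 2 + 7 + 6 + 21 = 36

36 m


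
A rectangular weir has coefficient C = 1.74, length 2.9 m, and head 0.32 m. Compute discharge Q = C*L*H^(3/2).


Q = C * L * H^(3/2) = 1.74 * 2.9 * 0.32^1.5 = 1.74 * 2.9 * 0.181019

0.9134 m^3/s


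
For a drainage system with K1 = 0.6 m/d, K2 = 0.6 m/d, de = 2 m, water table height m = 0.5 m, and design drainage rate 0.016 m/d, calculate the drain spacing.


S^2 = 8*K2*de*m/q + 4*K1*m^2/q
S^2 = 8*0.6*2*0.5/0.016 + 4*0.6*0.5^2/0.016
S = sqrt(337.5000)

18.3712 m


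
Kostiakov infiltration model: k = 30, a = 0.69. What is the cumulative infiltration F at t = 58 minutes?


F = k * t^a = 30 * 58^0.69
F = 30 * 16.472720

494.1816 mm


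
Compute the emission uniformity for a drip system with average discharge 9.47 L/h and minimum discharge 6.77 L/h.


EU = (q_min/q_avg)*100 = (6.77/9.47)*100 = 71.4889%

71.4889 %


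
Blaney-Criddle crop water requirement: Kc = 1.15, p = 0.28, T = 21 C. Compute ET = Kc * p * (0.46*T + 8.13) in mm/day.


ET = Kc * p * (0.46*T + 8.13)
ET = 1.15 * 0.28 * (0.46*21 + 8.13)
ET = 1.15 * 0.28 * 17.7900

5.7284 mm/day


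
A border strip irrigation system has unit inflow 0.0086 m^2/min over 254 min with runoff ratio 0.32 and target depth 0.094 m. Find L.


L = q*t/((1+r)*Z)
L = 0.0086*254/((1+0.32)*0.094)
L = 2.1844/0.12408

17.6048 m


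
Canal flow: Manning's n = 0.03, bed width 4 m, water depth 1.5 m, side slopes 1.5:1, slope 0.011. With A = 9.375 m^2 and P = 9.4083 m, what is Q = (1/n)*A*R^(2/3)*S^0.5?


R = A/P = 9.375/9.4083 = 0.996461
Q = (1/0.03) * 9.375 * 0.996461^(2/3) * 0.011^0.5

32.6979 m^3/s


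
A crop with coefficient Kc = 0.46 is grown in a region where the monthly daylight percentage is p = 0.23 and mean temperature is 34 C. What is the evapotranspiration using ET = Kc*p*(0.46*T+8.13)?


ET = Kc * p * (0.46*T + 8.13)
ET = 0.46 * 0.23 * (0.46*34 + 8.13)
ET = 0.46 * 0.23 * 23.7700

2.5149 mm/day


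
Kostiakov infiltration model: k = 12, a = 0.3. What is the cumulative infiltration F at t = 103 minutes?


F = k * t^a = 12 * 103^0.3
F = 12 * 4.016531

48.1984 mm


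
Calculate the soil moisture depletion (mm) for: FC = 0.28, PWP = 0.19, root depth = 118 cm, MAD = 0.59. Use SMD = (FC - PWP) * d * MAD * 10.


SMD = (FC - PWP) * d * MAD * 10
SMD = (0.28 - 0.19) * 118 * 0.59 * 10
SMD = 0.0900 * 118 * 0.59 * 10

62.6580 mm


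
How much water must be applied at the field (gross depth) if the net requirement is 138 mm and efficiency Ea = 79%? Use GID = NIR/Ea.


Ea = 79% = 0.79
GID = NIR / Ea = 138 / 0.79 = 174.6835 mm

174.6835 mm


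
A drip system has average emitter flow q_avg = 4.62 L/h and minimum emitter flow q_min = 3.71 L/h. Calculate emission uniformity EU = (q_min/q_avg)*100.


EU = (q_min/q_avg)*100 = (3.71/4.62)*100 = 80.3030%

80.3030 %


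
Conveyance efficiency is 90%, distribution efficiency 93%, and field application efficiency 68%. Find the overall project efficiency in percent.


Ec = 0.9, Eb = 0.93, Ea = 0.68
E = 0.9 * 0.93 * 0.68 * 100 = 56.9160%

56.9160 %


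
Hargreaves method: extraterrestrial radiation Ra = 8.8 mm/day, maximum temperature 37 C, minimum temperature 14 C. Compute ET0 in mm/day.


Tmean = (Tmax + Tmin)/2 = (37 + 14)/2 = 25.5
ET0 = 0.0023 * 8.8 * (25.5 + 17.8) * sqrt(37 - 14)
ET0 = 0.0023 * 8.8 * 43.3 * 4.795832

4.2030 mm/day


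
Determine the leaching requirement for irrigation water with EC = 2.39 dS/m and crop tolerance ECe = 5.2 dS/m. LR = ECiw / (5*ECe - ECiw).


LR = ECiw / (5*ECe - ECiw)
LR = 2.39 / (5*5.2 - 2.39)
LR = 2.39 / 23.6100

0.1012


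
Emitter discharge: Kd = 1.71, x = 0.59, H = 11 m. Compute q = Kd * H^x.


q = Kd * H^x = 1.71 * 11^0.59 = 1.71 * 4.115491

7.0375 L/h


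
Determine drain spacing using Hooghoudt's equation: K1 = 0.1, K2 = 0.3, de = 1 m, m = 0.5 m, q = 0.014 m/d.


S^2 = 8*K2*de*m/q + 4*K1*m^2/q
S^2 = 8*0.3*1*0.5/0.014 + 4*0.1*0.5^2/0.014
S = sqrt(92.8571)

9.6362 m


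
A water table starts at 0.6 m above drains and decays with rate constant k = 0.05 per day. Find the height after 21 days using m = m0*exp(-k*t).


m = m0 * exp(-k*t)
m = 0.6 * exp(-0.05 * 21)
m = 0.6 * exp(-1.0500)

0.2100 m


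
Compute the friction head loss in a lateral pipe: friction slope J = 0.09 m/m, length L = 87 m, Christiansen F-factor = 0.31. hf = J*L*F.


hf = J * L * F = 0.09 * 87 * 0.31 = 2.4273 m

2.4273 m


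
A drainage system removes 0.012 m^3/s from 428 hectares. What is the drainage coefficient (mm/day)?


DC = Q * 86400 / (A * 10000) * 1000
DC = 0.012 * 86400 / (428 * 10000) * 1000
DC = 1036800.0000 / 4280000

0.2422 mm/day


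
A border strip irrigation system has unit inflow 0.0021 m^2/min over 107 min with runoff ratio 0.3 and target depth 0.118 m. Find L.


L = q*t/((1+r)*Z)
L = 0.0021*107/((1+0.3)*0.118)
L = 0.2247/0.1534

1.4648 m


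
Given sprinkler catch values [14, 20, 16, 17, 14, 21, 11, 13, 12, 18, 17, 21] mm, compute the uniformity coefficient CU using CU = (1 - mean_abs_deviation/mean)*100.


mean = 16.166667 mm
MAD = 2.833333 mm
CU = (1 - 2.833333/16.166667)*100

82.4742 %


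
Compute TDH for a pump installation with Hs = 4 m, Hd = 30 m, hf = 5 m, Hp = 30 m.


TDH = Hs + Hd + hf + Hp = 4 + 30 + 5 + 30 = 69

69 m


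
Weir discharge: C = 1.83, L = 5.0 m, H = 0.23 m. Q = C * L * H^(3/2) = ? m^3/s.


Q = C * L * H^(3/2) = 1.83 * 5.0 * 0.23^1.5 = 1.83 * 5.0 * 0.110304

1.0093 m^3/s


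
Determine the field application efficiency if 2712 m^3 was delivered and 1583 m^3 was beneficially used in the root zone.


Ea = V_root / V_field * 100 = 1583 / 2712 * 100 = 58.3702%

58.3702 %


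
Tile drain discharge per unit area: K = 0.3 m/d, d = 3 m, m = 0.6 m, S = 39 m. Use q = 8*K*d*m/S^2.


q = 8*K*d*m/S^2
q = 8*0.3*3*0.6/39^2
q = 4.3200 / 1521

0.0028 m/d


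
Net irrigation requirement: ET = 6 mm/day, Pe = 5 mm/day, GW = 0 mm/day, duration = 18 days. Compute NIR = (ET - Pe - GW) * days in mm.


Daily deficit = ET - Pe - GW = 6 - 5 - 0 = 1 mm/day
NIR = 1 * 18 = 18 mm

18.0000 mm


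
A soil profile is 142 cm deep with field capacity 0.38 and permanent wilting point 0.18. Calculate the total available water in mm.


AWC = (FC - PWP) * d * 10
AWC = (0.38 - 0.18) * 142 * 10
AWC = 0.2000 * 142 * 10

284.0000 mm


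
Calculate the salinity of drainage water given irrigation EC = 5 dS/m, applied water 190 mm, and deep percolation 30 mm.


EC_dw = EC_iw * D_iw / D_dw
EC_dw = 5 * 190 / 30
EC_dw = 950 / 30

31.6667 dS/m


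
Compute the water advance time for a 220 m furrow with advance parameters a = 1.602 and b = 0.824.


t = (L/a)^(1/b)
t = (220/1.602)^(1/0.824)
t = 137.328340^(1/0.824)

392.9788 min


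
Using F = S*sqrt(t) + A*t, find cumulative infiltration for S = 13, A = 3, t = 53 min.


F = S*sqrt(t) + A*t
F = 13*sqrt(53) + 3*53
F = 13*7.280110 + 159

253.6414 mm


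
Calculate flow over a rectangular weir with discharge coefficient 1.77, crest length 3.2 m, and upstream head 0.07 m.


Q = C * L * H^(3/2) = 1.77 * 3.2 * 0.07^1.5 = 1.77 * 3.2 * 0.018520

0.1049 m^3/s


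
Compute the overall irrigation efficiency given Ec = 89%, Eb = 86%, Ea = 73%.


Ec = 0.89, Eb = 0.86, Ea = 0.73
E = 0.89 * 0.86 * 0.73 * 100 = 55.8742%

55.8742 %


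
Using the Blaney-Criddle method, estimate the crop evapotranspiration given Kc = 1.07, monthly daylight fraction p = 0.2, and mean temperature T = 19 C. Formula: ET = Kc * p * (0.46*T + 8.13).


ET = Kc * p * (0.46*T + 8.13)
ET = 1.07 * 0.2 * (0.46*19 + 8.13)
ET = 1.07 * 0.2 * 16.8700

3.6102 mm/day


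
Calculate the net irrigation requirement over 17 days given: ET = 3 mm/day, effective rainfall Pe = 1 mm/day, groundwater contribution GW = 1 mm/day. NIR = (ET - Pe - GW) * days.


Daily deficit = ET - Pe - GW = 3 - 1 - 1 = 1 mm/day
NIR = 1 * 17 = 17 mm

17.0000 mm


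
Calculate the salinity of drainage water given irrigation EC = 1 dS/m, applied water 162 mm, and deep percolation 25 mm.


EC_dw = EC_iw * D_iw / D_dw
EC_dw = 1 * 162 / 25
EC_dw = 162 / 25

6.4800 dS/m


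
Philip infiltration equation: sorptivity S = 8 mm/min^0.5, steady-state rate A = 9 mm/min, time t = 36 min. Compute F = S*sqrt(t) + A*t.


F = S*sqrt(t) + A*t
F = 8*sqrt(36) + 9*36
F = 8*6.000000 + 324

372.0000 mm


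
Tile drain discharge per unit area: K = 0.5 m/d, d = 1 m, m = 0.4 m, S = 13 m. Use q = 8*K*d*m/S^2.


q = 8*K*d*m/S^2
q = 8*0.5*1*0.4/13^2
q = 1.6000 / 169

0.0095 m/d


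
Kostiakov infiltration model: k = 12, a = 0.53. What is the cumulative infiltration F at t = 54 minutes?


F = k * t^a = 12 * 54^0.53
F = 12 * 8.282638

99.3917 mm


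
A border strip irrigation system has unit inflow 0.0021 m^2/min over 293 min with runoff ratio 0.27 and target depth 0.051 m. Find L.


L = q*t/((1+r)*Z)
L = 0.0021*293/((1+0.27)*0.051)
L = 0.6153/0.06477

9.4998 m


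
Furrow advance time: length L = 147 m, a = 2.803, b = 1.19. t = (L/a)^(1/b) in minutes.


t = (L/a)^(1/b)
t = (147/2.803)^(1/1.19)
t = 52.443810^(1/1.19)

27.8690 min


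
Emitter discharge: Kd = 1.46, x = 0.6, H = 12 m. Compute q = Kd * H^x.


q = Kd * H^x = 1.46 * 12^0.6 = 1.46 * 4.441286

6.4843 L/h


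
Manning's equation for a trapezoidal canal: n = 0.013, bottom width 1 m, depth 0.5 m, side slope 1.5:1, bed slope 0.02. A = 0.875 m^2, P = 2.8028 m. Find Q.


R = A/P = 0.875/2.8028 = 0.312188
Q = (1/0.013) * 0.875 * 0.312188^(2/3) * 0.02^0.5

4.3805 m^3/s


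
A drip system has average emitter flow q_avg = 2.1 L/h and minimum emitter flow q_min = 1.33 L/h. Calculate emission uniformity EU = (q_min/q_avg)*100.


EU = (q_min/q_avg)*100 = (1.33/2.1)*100 = 63.3333%

63.3333 %


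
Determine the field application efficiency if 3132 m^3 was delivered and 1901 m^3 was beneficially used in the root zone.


Ea = V_root / V_field * 100 = 1901 / 3132 * 100 = 60.6960%

60.6960 %


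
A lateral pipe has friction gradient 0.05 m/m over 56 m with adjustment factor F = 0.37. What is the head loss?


hf = J * L * F = 0.05 * 56 * 0.37 = 1.0360 m

1.0360 m


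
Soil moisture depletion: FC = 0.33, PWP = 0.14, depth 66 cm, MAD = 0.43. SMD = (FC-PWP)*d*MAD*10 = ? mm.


SMD = (FC - PWP) * d * MAD * 10
SMD = (0.33 - 0.14) * 66 * 0.43 * 10
SMD = 0.1900 * 66 * 0.43 * 10

53.9220 mm


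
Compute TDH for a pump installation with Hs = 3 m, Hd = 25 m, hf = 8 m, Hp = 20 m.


TDH = Hs + Hd + hf + Hp = 3 + 25 + 8 + 20 = 56

56 m


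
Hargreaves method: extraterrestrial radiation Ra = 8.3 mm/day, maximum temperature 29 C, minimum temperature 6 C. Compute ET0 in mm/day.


Tmean = (Tmax + Tmin)/2 = (29 + 6)/2 = 17.5
ET0 = 0.0023 * 8.3 * (17.5 + 17.8) * sqrt(29 - 6)
ET0 = 0.0023 * 8.3 * 35.3 * 4.795832

3.2318 mm/day


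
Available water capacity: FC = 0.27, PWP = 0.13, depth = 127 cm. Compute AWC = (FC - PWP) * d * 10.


AWC = (FC - PWP) * d * 10
AWC = (0.27 - 0.13) * 127 * 10
AWC = 0.1400 * 127 * 10

177.8000 mm


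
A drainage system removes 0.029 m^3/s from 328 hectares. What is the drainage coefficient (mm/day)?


DC = Q * 86400 / (A * 10000) * 1000
DC = 0.029 * 86400 / (328 * 10000) * 1000
DC = 2505600.0000 / 3280000

0.7639 mm/day


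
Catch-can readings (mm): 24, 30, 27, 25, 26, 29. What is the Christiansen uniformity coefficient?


mean = 26.833333 mm
MAD = 1.833333 mm
CU = (1 - 1.833333/26.833333)*100

93.1677 %


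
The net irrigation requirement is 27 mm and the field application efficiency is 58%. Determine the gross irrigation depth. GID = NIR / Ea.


Ea = 58% = 0.58
GID = NIR / Ea = 27 / 0.58 = 46.5517 mm

46.5517 mm


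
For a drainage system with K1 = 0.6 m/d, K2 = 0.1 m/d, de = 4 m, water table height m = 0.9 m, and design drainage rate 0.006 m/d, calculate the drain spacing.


S^2 = 8*K2*de*m/q + 4*K1*m^2/q
S^2 = 8*0.1*4*0.9/0.006 + 4*0.6*0.9^2/0.006
S = sqrt(804.0000)

28.3549 m


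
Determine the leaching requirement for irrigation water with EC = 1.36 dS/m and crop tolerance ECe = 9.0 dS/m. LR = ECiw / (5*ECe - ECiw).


LR = ECiw / (5*ECe - ECiw)
LR = 1.36 / (5*9.0 - 1.36)
LR = 1.36 / 43.6400

0.0312


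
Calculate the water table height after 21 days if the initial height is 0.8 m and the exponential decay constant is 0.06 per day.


m = m0 * exp(-k*t)
m = 0.8 * exp(-0.06 * 21)
m = 0.8 * exp(-1.2600)

0.2269 m


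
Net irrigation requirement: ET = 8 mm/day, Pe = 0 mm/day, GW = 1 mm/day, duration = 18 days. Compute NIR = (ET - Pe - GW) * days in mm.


Daily deficit = ET - Pe - GW = 8 - 0 - 1 = 7 mm/day
NIR = 7 * 18 = 126 mm

126.0000 mm


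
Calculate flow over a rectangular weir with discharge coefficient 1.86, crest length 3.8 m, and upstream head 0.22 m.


Q = C * L * H^(3/2) = 1.86 * 3.8 * 0.22^1.5 = 1.86 * 3.8 * 0.103189

0.7293 m^3/s


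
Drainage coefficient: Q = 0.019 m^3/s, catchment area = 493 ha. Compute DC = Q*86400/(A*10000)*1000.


DC = Q * 86400 / (A * 10000) * 1000
DC = 0.019 * 86400 / (493 * 10000) * 1000
DC = 1641600.0000 / 4930000

0.3330 mm/day


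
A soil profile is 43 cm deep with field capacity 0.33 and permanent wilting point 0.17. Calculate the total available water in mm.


AWC = (FC - PWP) * d * 10
AWC = (0.33 - 0.17) * 43 * 10
AWC = 0.1600 * 43 * 10

68.8000 mm


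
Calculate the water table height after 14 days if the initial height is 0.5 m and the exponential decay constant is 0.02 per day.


m = m0 * exp(-k*t)
m = 0.5 * exp(-0.02 * 14)
m = 0.5 * exp(-0.2800)

0.3779 m


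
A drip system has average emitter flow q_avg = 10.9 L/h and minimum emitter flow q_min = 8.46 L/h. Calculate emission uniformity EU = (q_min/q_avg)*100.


EU = (q_min/q_avg)*100 = (8.46/10.9)*100 = 77.6147%

77.6147 %


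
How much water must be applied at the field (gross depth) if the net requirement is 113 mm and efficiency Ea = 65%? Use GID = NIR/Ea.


Ea = 65% = 0.65
GID = NIR / Ea = 113 / 0.65 = 173.8462 mm

173.8462 mm


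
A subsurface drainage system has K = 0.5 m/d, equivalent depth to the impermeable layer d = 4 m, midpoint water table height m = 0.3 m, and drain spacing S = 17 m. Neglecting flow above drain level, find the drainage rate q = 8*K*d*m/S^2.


q = 8*K*d*m/S^2
q = 8*0.5*4*0.3/17^2
q = 4.8000 / 289

0.0166 m/d


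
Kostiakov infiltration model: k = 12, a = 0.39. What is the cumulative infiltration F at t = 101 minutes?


F = k * t^a = 12 * 101^0.39
F = 12 * 6.049024

72.5883 mm


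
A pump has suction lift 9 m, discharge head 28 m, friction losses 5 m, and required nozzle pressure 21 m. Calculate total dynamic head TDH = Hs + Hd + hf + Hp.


TDH = Hs + Hd + hf + Hp = 9 + 28 + 5 + 21 = 63

63 m


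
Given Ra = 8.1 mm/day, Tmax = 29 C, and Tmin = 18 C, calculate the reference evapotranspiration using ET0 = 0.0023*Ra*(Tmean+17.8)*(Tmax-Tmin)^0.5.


Tmean = (Tmax + Tmin)/2 = (29 + 18)/2 = 23.5
ET0 = 0.0023 * 8.1 * (23.5 + 17.8) * sqrt(29 - 18)
ET0 = 0.0023 * 8.1 * 41.3 * 3.316625

2.5519 mm/day


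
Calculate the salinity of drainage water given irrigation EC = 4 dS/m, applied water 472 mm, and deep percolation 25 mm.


EC_dw = EC_iw * D_iw / D_dw
EC_dw = 4 * 472 / 25
EC_dw = 1888 / 25

75.5200 dS/m


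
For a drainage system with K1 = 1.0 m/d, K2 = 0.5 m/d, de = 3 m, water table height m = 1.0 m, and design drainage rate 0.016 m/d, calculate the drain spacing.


S^2 = 8*K2*de*m/q + 4*K1*m^2/q
S^2 = 8*0.5*3*1.0/0.016 + 4*1.0*1.0^2/0.016
S = sqrt(1000.0000)

31.6228 m


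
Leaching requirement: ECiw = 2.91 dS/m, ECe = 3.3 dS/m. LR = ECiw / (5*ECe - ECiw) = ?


LR = ECiw / (5*ECe - ECiw)
LR = 2.91 / (5*3.3 - 2.91)
LR = 2.91 / 13.5900

0.2141


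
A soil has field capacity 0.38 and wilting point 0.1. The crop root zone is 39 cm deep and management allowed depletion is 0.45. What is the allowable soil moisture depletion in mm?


SMD = (FC - PWP) * d * MAD * 10
SMD = (0.38 - 0.1) * 39 * 0.45 * 10
SMD = 0.2800 * 39 * 0.45 * 10

49.1400 mm


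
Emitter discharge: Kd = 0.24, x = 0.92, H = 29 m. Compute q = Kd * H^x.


q = Kd * H^x = 0.24 * 29^0.92 = 0.24 * 22.151654

5.3164 L/h


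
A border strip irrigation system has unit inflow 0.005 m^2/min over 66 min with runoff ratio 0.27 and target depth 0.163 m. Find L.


L = q*t/((1+r)*Z)
L = 0.005*66/((1+0.27)*0.163)
L = 0.33/0.20701

1.5941 m


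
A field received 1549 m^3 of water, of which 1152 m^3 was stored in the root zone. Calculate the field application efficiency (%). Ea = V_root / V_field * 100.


Ea = V_root / V_field * 100 = 1152 / 1549 * 100 = 74.3706%

74.3706 %


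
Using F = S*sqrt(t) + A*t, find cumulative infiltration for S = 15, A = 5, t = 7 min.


F = S*sqrt(t) + A*t
F = 15*sqrt(7) + 5*7
F = 15*2.645751 + 35

74.6863 mm


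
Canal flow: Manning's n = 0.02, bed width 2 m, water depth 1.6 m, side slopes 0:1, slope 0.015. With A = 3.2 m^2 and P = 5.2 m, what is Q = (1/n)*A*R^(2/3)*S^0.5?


R = A/P = 3.2/5.2 = 0.615385
Q = (1/0.02) * 3.2 * 0.615385^(2/3) * 0.015^0.5

14.1774 m^3/s


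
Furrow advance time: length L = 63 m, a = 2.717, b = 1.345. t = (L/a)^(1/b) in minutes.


t = (L/a)^(1/b)
t = (63/2.717)^(1/1.345)
t = 23.187339^(1/1.345)

10.3528 min


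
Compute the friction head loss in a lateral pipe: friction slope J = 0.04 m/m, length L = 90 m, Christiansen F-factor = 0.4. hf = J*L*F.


hf = J * L * F = 0.04 * 90 * 0.4 = 1.4400 m

1.4400 m


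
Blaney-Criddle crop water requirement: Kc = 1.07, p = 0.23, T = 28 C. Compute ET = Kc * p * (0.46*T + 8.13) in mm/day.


ET = Kc * p * (0.46*T + 8.13)
ET = 1.07 * 0.23 * (0.46*28 + 8.13)
ET = 1.07 * 0.23 * 21.0100

5.1706 mm/day


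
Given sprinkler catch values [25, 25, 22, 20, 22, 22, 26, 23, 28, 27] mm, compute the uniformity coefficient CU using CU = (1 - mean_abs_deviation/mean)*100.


mean = 24.000000 mm
MAD = 2.200000 mm
CU = (1 - 2.200000/24.000000)*100

90.8333 %


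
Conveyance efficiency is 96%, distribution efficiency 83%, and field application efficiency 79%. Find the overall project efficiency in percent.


Ec = 0.96, Eb = 0.83, Ea = 0.79
E = 0.96 * 0.83 * 0.79 * 100 = 62.9472%

62.9472 %


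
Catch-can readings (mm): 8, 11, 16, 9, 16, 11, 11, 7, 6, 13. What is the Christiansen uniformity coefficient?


mean = 10.800000 mm
MAD = 2.640000 mm
CU = (1 - 2.640000/10.800000)*100

75.5556 %


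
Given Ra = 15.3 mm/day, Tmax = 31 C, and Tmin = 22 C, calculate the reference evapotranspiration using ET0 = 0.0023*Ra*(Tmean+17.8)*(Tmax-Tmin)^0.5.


Tmean = (Tmax + Tmin)/2 = (31 + 22)/2 = 26.5
ET0 = 0.0023 * 15.3 * (26.5 + 17.8) * sqrt(31 - 22)
ET0 = 0.0023 * 15.3 * 44.3 * 3.000000

4.6768 mm/day


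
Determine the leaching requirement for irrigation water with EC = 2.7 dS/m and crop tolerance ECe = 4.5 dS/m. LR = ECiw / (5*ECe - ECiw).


LR = ECiw / (5*ECe - ECiw)
LR = 2.7 / (5*4.5 - 2.7)
LR = 2.7 / 19.8000

0.1364


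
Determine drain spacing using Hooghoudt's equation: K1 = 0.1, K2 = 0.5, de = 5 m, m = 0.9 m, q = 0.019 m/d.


S^2 = 8*K2*de*m/q + 4*K1*m^2/q
S^2 = 8*0.5*5*0.9/0.019 + 4*0.1*0.9^2/0.019
S = sqrt(964.4211)

31.0551 m


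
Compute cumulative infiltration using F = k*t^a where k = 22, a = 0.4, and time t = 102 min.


F = k * t^a = 22 * 102^0.4
F = 22 * 6.359750

139.9145 mm


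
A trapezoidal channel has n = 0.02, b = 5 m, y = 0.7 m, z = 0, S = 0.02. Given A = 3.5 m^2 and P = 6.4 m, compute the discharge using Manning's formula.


R = A/P = 3.5/6.4 = 0.546875
Q = (1/0.02) * 3.5 * 0.546875^(2/3) * 0.02^0.5

16.5505 m^3/s


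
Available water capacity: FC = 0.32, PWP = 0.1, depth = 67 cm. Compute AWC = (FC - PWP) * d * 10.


AWC = (FC - PWP) * d * 10
AWC = (0.32 - 0.1) * 67 * 10
AWC = 0.2200 * 67 * 10

147.4000 mm


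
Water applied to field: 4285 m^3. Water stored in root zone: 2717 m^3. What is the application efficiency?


Ea = V_root / V_field * 100 = 2717 / 4285 * 100 = 63.4072%

63.4072 %


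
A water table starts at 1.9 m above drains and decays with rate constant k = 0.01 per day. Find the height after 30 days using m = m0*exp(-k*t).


m = m0 * exp(-k*t)
m = 1.9 * exp(-0.01 * 30)
m = 1.9 * exp(-0.3000)

1.4076 m


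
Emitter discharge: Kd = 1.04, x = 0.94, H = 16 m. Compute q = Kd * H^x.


q = Kd * H^x = 1.04 * 16^0.94 = 1.04 * 13.547925

14.0898 L/h


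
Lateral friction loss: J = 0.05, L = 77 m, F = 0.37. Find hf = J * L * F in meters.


hf = J * L * F = 0.05 * 77 * 0.37 = 1.4245 m

1.4245 m


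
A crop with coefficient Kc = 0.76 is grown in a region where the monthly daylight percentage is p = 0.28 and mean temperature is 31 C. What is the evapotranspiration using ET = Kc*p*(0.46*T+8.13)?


ET = Kc * p * (0.46*T + 8.13)
ET = 0.76 * 0.28 * (0.46*31 + 8.13)
ET = 0.76 * 0.28 * 22.3900

4.7646 mm/day


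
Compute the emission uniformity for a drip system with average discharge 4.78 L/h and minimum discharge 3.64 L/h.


EU = (q_min/q_avg)*100 = (3.64/4.78)*100 = 76.1506%

76.1506 %


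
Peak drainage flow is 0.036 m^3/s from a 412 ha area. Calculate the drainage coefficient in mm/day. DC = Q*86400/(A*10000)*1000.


DC = Q * 86400 / (A * 10000) * 1000
DC = 0.036 * 86400 / (412 * 10000) * 1000
DC = 3110400.0000 / 4120000

0.7550 mm/day


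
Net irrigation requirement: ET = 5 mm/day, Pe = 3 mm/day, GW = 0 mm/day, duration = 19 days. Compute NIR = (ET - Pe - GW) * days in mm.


Daily deficit = ET - Pe - GW = 5 - 3 - 0 = 2 mm/day
NIR = 2 * 19 = 38 mm

38.0000 mm


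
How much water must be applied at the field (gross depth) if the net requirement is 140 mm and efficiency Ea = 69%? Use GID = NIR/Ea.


Ea = 69% = 0.69
GID = NIR / Ea = 140 / 0.69 = 202.8986 mm

202.8986 mm


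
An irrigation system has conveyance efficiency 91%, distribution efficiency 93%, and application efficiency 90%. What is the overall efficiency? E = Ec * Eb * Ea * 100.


Ec = 0.91, Eb = 0.93, Ea = 0.9
E = 0.91 * 0.93 * 0.9 * 100 = 76.1670%

76.1670 %


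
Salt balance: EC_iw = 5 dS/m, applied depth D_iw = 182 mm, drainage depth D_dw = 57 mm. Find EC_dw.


EC_dw = EC_iw * D_iw / D_dw
EC_dw = 5 * 182 / 57
EC_dw = 910 / 57

15.9649 dS/m


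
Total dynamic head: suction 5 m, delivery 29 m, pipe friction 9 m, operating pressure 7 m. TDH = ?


TDH = Hs + Hd + hf + Hp = 5 + 29 + 9 + 7 = 50

50 m


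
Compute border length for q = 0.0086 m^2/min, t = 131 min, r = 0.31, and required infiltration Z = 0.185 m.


L = q*t/((1+r)*Z)
L = 0.0086*131/((1+0.31)*0.185)
L = 1.1266/0.24235

4.6486 m


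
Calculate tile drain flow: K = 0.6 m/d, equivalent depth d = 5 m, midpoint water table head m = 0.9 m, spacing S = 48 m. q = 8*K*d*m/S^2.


q = 8*K*d*m/S^2
q = 8*0.6*5*0.9/48^2
q = 21.6000 / 2304

0.0094 m/d


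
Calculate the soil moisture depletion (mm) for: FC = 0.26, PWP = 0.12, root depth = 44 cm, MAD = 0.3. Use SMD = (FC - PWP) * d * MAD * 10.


SMD = (FC - PWP) * d * MAD * 10
SMD = (0.26 - 0.12) * 44 * 0.3 * 10
SMD = 0.1400 * 44 * 0.3 * 10

18.4800 mm


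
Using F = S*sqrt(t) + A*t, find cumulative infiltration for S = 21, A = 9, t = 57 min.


F = S*sqrt(t) + A*t
F = 21*sqrt(57) + 9*57
F = 21*7.549834 + 513

671.5465 mm


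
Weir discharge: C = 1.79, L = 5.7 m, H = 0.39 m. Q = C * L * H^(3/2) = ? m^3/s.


Q = C * L * H^(3/2) = 1.79 * 5.7 * 0.39^1.5 = 1.79 * 5.7 * 0.243555

2.4850 m^3/s


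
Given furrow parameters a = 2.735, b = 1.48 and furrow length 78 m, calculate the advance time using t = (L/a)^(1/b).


t = (L/a)^(1/b)
t = (78/2.735)^(1/1.48)
t = 28.519196^(1/1.48)

9.6206 min


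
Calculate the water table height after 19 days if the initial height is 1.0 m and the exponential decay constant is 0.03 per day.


m = m0 * exp(-k*t)
m = 1.0 * exp(-0.03 * 19)
m = 1.0 * exp(-0.5700)

0.5655 m


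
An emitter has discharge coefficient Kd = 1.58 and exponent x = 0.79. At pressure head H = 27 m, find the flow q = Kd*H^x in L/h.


q = Kd * H^x = 1.58 * 27^0.79 = 1.58 * 13.513796

21.3518 L/h


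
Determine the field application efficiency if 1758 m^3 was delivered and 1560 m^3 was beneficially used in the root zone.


Ea = V_root / V_field * 100 = 1560 / 1758 * 100 = 88.7372%

88.7372 %


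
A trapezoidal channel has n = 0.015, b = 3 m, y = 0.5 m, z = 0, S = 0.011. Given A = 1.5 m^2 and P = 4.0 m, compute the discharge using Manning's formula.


R = A/P = 1.5/4.0 = 0.375000
Q = (1/0.015) * 1.5 * 0.375000^(2/3) * 0.011^0.5

5.4540 m^3/s


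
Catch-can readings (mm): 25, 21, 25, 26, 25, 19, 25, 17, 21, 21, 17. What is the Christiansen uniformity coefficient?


mean = 22.000000 mm
MAD = 2.909091 mm
CU = (1 - 2.909091/22.000000)*100

86.7769 %


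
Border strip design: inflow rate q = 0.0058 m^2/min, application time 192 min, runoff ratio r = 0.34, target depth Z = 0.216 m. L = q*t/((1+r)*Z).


L = q*t/((1+r)*Z)
L = 0.0058*192/((1+0.34)*0.216)
L = 1.1136/0.28944

3.8474 m


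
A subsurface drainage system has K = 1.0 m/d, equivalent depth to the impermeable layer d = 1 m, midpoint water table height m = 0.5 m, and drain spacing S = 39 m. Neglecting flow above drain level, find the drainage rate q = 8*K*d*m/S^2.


q = 8*K*d*m/S^2
q = 8*1.0*1*0.5/39^2
q = 4.0000 / 1521

0.0026 m/d


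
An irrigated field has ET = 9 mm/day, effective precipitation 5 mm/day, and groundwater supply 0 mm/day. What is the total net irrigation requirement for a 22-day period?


Daily deficit = ET - Pe - GW = 9 - 5 - 0 = 4 mm/day
NIR = 4 * 22 = 88 mm

88.0000 mm


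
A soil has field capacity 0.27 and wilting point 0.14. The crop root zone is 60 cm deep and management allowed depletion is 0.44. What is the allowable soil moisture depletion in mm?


SMD = (FC - PWP) * d * MAD * 10
SMD = (0.27 - 0.14) * 60 * 0.44 * 10
SMD = 0.1300 * 60 * 0.44 * 10

34.3200 mm


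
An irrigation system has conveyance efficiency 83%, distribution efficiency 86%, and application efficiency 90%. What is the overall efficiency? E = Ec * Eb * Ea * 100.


Ec = 0.83, Eb = 0.86, Ea = 0.9
E = 0.83 * 0.86 * 0.9 * 100 = 64.2420%

64.2420 %
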